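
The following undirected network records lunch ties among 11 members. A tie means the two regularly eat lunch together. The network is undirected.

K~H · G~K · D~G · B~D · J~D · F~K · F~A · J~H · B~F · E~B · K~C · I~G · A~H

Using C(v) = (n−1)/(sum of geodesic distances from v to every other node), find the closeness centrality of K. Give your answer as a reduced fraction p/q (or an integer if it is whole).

Distances from K: A:2, B:2, C:1, D:2, E:3, F:1, G:1, H:1, I:2, J:2. Sum = 17.
n = 11, so closeness = 10/17.

10/17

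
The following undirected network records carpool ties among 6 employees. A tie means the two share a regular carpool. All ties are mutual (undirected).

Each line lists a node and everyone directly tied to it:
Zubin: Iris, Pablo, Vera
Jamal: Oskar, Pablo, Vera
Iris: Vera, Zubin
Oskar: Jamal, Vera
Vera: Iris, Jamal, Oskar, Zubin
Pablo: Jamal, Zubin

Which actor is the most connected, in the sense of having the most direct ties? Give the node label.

Degrees — Iris:2, Jamal:3, Oskar:2, Pablo:2, Vera:4, Zubin:3.
The maximum is 4, attained only by Vera.

Vera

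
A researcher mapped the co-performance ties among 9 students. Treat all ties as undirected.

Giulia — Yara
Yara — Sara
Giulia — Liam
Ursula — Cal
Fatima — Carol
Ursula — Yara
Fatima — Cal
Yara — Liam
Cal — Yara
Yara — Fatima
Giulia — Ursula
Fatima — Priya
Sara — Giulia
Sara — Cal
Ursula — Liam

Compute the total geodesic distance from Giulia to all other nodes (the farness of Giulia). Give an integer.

14

Distances from Giulia: Cal:2, Carol:3, Fatima:2, Liam:1, Priya:3, Sara:1, Ursula:1, Yara:1.
Sum = 2 + 3 + 2 + 1 + 3 + 1 + 1 + 1 = 14.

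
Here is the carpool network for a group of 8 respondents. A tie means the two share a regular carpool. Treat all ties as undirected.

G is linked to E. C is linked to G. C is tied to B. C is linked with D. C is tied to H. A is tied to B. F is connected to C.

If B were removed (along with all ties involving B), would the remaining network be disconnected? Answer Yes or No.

Yes

Removing B leaves {C, D, E, F, G, and H} with no path to {A}, so the network splits into 2 components. B is a cut vertex.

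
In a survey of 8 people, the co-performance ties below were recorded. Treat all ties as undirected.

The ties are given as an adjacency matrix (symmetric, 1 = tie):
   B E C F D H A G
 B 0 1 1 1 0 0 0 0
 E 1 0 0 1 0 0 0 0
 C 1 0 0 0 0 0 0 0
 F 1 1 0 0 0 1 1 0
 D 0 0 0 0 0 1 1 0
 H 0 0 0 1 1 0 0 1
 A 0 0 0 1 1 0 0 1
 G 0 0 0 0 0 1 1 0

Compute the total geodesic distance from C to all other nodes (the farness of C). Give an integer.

Distances from C: A:3, B:1, D:4, E:2, F:2, G:4, H:3.
Sum = 3 + 1 + 4 + 2 + 2 + 4 + 3 = 19.

19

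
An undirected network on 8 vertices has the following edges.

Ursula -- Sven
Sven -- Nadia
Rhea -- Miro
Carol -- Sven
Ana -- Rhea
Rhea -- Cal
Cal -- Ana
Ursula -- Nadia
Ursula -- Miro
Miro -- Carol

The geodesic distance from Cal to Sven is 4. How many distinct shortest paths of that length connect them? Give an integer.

2

The shortest distance is 4. The length-4 paths are: Cal–Rhea–Miro–Ursula–Sven; Cal–Rhea–Miro–Carol–Sven.
That gives 2 distinct shortest paths.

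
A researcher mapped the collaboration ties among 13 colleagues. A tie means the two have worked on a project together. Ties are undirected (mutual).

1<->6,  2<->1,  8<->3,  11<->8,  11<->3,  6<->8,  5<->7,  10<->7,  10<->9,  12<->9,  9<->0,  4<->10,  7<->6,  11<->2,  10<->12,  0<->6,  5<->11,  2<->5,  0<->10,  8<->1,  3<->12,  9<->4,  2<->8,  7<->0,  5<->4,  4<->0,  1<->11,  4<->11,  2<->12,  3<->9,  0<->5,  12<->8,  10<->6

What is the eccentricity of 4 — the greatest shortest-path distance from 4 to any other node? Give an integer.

2

Distances from 4: 0:1, 1:2, 2:2, 3:2, 5:1, 6:2, 7:2, 8:2, 9:1, 10:1, 11:1, 12:2.
The largest is 2 (to 3, 1, 8, 2, 7, 12, and 6), so the eccentricity of 4 is 2.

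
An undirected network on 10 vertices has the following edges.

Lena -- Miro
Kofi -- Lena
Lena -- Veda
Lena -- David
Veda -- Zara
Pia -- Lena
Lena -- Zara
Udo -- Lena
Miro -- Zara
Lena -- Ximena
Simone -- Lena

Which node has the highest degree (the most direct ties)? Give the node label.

Lena

Degrees — David:1, Kofi:1, Lena:9, Miro:2, Pia:1, Simone:1, Udo:1, Veda:2, Ximena:1, Zara:3.
The maximum is 9, attained only by Lena.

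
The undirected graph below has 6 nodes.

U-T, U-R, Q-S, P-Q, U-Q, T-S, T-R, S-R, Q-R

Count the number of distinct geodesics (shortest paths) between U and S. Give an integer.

The shortest distance is 2. The length-2 paths are: U–Q–S; U–R–S; U–T–S.
That gives 3 distinct shortest paths.

3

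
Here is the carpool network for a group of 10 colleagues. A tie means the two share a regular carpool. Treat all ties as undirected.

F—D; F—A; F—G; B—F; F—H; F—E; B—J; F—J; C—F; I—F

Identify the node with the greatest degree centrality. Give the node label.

Degrees — A:1, B:2, C:1, D:1, E:1, F:9, G:1, H:1, I:1, J:2.
The maximum is 9, attained only by F.

F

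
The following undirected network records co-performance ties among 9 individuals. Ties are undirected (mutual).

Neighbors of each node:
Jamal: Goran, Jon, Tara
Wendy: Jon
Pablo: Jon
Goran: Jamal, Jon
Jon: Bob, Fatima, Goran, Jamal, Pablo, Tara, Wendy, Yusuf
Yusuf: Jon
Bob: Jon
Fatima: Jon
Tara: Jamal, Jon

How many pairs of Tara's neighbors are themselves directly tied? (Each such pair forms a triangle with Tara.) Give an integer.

1

Tara's neighbors: Jamal and Jon.
Neighbor pairs that are themselves tied: Tara–Jamal–Jon. Each forms one triangle with Tara, for 1 in total.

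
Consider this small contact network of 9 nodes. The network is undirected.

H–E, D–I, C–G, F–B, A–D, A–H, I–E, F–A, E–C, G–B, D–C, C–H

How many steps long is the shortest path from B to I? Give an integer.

One shortest route is B – G – C – E – I, which uses 4 edges, and at distance 3 from B we only reach {D, E, H}, which does not include I. So d(B,I) = 4.

4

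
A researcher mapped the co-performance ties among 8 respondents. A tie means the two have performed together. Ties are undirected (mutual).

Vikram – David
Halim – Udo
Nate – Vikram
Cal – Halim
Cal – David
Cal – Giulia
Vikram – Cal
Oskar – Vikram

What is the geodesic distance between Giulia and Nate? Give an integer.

3

One shortest route is Giulia – Cal – Vikram – Nate, which uses 3 edges, and at distance 2 from Giulia we only reach {David, Halim, Vikram}, which does not include Nate. So d(Giulia,Nate) = 3.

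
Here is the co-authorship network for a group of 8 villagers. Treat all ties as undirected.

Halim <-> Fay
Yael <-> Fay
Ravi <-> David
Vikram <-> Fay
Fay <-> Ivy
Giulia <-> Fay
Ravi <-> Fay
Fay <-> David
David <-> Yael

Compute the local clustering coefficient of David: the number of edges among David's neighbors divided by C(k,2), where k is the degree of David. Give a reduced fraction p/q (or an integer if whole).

David's neighbors: Fay, Ravi, and Yael (k = 3).
Possible neighbor pairs: C(3,2) = 3. Edges among them: Fay–Ravi, Fay–Yael → e = 2.
Clustering(David) = 2/3.

2/3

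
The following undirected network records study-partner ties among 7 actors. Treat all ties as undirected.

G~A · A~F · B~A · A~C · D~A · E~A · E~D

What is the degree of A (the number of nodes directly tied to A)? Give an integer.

A is directly tied to B, C, D, E, F, and G. That is 6 neighbors, so the degree of A is 6.

6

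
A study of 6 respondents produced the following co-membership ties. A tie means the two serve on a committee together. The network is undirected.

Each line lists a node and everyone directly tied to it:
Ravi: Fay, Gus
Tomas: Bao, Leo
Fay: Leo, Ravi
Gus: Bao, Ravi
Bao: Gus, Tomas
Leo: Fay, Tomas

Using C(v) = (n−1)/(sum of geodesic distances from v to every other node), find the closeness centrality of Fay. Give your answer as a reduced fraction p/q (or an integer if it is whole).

Distances from Fay: Bao:3, Gus:2, Leo:1, Ravi:1, Tomas:2. Sum = 9.
n = 6, so closeness = 5/9.

5/9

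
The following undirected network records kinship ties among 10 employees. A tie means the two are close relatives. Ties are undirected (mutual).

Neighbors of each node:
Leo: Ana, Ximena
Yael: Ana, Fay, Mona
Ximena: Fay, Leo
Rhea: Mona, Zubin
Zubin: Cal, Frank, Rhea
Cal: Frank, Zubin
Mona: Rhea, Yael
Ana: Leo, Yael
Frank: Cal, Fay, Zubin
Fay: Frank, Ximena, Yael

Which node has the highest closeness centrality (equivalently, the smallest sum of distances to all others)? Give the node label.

Farness (sum of distances to all others) for each node — Ana:22, Cal:23, Fay:16, Frank:18, Leo:24, Mona:20, Rhea:22, Ximena:21, Yael:17, Zubin:21.
The smallest farness is 16, for Fay, so Fay has the highest closeness.

Fay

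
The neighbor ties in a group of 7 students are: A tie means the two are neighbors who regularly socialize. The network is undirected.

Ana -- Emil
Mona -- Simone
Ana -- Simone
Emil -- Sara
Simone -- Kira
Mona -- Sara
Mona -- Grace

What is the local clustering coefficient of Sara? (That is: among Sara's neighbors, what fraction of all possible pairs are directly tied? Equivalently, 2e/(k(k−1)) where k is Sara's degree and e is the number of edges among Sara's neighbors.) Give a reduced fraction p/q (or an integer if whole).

0

Sara's neighbors: Emil and Mona (k = 2).
Possible neighbor pairs: C(2,2) = 1. Edges among them: none → e = 0.
Clustering(Sara) = 0/1.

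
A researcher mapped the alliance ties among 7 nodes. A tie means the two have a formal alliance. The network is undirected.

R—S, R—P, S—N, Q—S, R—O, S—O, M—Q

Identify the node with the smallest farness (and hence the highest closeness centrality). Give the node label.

S

Farness (sum of distances to all others) for each node — M:16, N:13, O:11, P:15, Q:11, R:10, S:8.
The smallest farness is 8, for S, so S has the highest closeness.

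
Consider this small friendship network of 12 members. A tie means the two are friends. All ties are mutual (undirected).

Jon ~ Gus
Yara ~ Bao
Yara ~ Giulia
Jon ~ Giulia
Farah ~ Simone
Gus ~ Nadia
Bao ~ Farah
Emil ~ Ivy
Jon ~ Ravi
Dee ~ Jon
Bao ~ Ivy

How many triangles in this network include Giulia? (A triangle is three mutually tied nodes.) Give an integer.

0

Giulia's neighbors are Jon and Yara, but none of them are tied to each other, so no triangle contains Giulia.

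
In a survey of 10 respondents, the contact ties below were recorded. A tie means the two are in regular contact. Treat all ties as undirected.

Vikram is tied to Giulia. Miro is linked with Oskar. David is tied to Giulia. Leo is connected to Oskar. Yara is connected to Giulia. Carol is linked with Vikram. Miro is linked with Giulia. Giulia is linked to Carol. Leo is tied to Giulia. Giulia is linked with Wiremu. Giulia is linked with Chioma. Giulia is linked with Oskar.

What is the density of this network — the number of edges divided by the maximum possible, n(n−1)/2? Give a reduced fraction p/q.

There are 12 edges and 10 nodes, so the maximum possible is C(10,2) = 45.
Density = 12/45 = 4/15.

4/15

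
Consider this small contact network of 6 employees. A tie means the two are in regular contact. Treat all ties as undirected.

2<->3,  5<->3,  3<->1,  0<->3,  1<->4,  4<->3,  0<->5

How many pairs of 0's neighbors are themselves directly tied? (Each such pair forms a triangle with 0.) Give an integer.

1

0's neighbors: 3 and 5.
Neighbor pairs that are themselves tied: 0–3–5. Each forms one triangle with 0, for 1 in total.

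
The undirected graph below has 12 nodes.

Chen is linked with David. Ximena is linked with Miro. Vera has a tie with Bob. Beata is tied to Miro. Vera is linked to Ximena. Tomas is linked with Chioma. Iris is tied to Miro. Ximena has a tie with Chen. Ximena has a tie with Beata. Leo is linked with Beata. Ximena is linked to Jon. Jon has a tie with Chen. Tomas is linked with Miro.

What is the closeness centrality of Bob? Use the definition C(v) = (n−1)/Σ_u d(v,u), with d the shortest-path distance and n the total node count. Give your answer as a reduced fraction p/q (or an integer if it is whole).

Distances from Bob: Beata:3, Chen:3, Chioma:5, David:4, Iris:4, Jon:3, Leo:4, Miro:3, Tomas:4, Vera:1, Ximena:2. Sum = 36.
n = 12, so closeness = 11/36.

11/36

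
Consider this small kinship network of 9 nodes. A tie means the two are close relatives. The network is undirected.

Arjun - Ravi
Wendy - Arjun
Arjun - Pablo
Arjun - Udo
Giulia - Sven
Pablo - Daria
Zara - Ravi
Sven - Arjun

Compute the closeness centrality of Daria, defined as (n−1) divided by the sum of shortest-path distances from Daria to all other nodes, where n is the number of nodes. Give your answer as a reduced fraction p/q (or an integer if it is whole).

Distances from Daria: Arjun:2, Giulia:4, Pablo:1, Ravi:3, Sven:3, Udo:3, Wendy:3, Zara:4. Sum = 23.
n = 9, so closeness = 8/23.

8/23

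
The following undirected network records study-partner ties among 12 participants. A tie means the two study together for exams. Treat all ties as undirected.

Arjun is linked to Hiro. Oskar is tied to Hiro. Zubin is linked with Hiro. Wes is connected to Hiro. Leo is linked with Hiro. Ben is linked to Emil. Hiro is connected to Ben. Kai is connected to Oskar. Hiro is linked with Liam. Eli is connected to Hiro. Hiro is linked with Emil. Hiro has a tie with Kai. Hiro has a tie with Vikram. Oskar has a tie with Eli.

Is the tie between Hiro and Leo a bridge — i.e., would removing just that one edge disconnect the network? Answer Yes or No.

Without the Hiro–Leo edge there is no alternate route between Hiro and Leo, so the network disconnects. It is a bridge.

Yes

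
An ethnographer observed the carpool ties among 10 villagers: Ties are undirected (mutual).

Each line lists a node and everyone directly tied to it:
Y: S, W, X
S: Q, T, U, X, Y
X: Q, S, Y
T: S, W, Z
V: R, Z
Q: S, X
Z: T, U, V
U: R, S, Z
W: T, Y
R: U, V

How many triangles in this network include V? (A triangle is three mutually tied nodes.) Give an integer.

0

V's neighbors are R and Z, but none of them are tied to each other, so no triangle contains V.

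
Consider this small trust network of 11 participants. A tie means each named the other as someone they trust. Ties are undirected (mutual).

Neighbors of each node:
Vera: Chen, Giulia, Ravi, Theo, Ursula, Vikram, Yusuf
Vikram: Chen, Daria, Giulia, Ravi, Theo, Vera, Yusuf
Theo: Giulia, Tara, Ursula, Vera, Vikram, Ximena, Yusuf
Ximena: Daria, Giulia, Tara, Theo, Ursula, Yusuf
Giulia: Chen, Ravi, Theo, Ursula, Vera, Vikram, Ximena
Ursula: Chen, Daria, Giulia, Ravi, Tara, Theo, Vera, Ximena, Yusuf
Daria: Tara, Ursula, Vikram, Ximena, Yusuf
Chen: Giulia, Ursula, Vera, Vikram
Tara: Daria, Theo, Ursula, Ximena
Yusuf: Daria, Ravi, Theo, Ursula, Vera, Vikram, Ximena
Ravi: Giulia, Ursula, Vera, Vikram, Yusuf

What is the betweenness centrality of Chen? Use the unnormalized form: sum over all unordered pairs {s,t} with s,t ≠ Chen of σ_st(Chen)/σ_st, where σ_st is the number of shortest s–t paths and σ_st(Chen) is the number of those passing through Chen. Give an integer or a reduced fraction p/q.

1/7

Pairs whose geodesics pass through Chen — Ursula–Vikram: 1/7.
All other pairs contribute 0.
Summing the contributions gives betweenness(Chen) = 1/7.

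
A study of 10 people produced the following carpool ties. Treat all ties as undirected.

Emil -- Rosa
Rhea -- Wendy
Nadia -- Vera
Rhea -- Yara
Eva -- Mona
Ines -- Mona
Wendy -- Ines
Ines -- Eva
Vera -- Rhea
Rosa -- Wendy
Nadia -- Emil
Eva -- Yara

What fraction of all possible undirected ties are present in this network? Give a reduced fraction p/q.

4/15

There are 12 edges and 10 nodes, so the maximum possible is C(10,2) = 45.
Density = 12/45 = 4/15.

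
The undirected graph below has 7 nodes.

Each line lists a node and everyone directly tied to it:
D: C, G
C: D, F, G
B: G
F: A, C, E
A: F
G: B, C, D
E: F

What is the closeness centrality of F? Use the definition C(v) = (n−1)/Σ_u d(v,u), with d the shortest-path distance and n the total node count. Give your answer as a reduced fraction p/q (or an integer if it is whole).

3/5

Distances from F: A:1, B:3, C:1, D:2, E:1, G:2. Sum = 10.
n = 7, so closeness = 6/10 = 3/5.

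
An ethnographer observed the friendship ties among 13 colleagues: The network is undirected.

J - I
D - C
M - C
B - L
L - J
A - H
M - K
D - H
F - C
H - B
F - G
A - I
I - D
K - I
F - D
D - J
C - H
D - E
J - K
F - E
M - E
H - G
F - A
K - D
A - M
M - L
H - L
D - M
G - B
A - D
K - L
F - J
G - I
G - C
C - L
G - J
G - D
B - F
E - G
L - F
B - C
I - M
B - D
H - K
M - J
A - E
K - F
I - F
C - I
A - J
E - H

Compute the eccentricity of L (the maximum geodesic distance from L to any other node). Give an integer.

2

Distances from L: A:2, B:1, C:1, D:2, E:2, F:1, G:2, H:1, I:2, J:1, K:1, M:1.
The largest is 2 (to G, D, A, E, and I), so the eccentricity of L is 2.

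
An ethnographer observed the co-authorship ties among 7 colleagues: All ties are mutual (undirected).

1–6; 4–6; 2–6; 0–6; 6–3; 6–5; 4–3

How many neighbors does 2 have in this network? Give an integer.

1

2 is directly tied to 6. That is 1 neighbor, so the degree of 2 is 1.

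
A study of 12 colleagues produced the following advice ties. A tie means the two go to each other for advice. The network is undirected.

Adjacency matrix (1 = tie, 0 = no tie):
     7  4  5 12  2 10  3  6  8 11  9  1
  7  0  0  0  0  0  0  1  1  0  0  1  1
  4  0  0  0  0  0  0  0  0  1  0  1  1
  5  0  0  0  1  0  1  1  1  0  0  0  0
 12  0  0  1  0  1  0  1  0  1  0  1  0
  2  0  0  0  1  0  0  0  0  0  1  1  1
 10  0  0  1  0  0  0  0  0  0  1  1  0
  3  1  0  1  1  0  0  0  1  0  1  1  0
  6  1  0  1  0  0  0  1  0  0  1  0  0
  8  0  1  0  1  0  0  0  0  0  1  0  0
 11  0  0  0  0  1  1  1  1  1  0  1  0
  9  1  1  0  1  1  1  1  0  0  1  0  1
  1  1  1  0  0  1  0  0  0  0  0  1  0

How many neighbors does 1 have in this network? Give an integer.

4

1 is directly tied to 2, 4, 7, and 9. That is 4 neighbors, so the degree of 1 is 4.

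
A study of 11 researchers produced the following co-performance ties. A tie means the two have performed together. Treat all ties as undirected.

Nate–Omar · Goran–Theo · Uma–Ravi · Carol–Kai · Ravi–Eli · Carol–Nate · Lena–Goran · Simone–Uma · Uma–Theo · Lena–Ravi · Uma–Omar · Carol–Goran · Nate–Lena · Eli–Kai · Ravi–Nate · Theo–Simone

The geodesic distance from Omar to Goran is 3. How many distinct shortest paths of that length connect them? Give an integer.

3

The shortest distance is 3. The length-3 paths are: Omar–Nate–Carol–Goran; Omar–Nate–Lena–Goran; Omar–Uma–Theo–Goran.
That gives 3 distinct shortest paths.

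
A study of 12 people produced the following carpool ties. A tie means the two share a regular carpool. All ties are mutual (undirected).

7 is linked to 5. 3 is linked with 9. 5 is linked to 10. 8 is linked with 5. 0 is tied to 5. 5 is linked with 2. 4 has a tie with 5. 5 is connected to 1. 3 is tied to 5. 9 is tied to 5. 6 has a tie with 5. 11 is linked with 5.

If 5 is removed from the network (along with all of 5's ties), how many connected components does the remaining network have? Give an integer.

10

Without 5, the remaining ties split the others into: {3, 9}; {0}; {8}; {6}; {1}; {2}; {11}; {10}; {4}; {7}.
That's 10 separate components.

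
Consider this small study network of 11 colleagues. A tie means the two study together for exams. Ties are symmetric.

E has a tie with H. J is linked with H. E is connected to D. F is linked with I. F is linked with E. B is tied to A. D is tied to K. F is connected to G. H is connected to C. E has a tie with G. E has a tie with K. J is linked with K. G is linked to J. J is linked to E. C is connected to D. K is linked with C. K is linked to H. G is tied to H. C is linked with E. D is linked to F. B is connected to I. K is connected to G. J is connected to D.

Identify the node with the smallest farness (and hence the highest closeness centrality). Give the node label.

Farness (sum of distances to all others) for each node — A:38, B:29, C:22, D:18, E:16, F:17, G:18, H:21, I:22, J:21, K:20.
The smallest farness is 16, for E, so E has the highest closeness.

E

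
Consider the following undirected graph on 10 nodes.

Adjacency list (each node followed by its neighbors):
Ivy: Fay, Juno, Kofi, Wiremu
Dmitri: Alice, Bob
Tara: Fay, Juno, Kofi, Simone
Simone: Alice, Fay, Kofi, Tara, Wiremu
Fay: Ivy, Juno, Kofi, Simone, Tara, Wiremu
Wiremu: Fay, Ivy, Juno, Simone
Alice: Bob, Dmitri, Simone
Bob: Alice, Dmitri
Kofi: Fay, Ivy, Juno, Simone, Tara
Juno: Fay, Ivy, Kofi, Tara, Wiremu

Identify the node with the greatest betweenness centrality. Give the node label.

Unnormalized betweenness of each node: Alice:14, Bob:0, Dmitri:0, Fay:13/4, Ivy:1/4, Juno:11/12, Kofi:8/3, Simone:223/12, Tara:1, Wiremu:7/3.
Simone has the largest value, 223/12, making it the main broker — the node through which the most shortest paths run.

Simone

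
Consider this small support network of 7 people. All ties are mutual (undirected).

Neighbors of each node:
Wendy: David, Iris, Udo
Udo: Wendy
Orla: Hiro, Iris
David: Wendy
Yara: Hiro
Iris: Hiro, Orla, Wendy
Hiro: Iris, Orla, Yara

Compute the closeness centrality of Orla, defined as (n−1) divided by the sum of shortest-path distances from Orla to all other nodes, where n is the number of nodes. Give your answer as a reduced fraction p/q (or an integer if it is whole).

Distances from Orla: David:3, Hiro:1, Iris:1, Udo:3, Wendy:2, Yara:2. Sum = 12.
n = 7, so closeness = 6/12 = 1/2.

1/2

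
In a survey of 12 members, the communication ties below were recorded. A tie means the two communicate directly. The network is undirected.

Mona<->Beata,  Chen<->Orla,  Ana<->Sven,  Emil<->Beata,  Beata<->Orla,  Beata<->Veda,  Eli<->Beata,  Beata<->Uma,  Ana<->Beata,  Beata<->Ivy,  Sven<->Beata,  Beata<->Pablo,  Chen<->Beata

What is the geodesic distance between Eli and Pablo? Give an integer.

2

One shortest route is Eli – Beata – Pablo, which uses 2 edges, and Eli and Pablo are not directly tied, so nothing shorter exists. So d(Eli,Pablo) = 2.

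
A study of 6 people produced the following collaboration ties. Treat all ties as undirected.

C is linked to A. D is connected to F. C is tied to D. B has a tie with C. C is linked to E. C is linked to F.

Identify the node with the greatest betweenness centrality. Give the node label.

Unnormalized betweenness of each node: A:0, B:0, C:9, D:0, E:0, F:0.
C has the largest value, 9, making it the main broker — the node through which the most shortest paths run.

C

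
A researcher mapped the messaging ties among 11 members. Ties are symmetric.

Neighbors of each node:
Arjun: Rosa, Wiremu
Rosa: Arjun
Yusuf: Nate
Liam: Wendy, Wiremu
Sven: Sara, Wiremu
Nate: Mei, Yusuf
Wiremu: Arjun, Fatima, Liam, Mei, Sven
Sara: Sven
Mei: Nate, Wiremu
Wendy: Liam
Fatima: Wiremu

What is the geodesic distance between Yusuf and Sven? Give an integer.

One shortest route is Yusuf – Nate – Mei – Wiremu – Sven, which uses 4 edges, and at distance 3 from Yusuf we only reach {Wiremu}, which does not include Sven. So d(Yusuf,Sven) = 4.

4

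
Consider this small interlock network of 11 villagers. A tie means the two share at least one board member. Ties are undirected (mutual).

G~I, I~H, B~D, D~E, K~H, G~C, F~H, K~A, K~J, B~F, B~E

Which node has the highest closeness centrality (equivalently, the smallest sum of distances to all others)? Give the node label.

Farness (sum of distances to all others) for each node — A:34, B:28, C:41, D:36, E:36, F:23, G:32, H:20, I:25, J:34, K:25.
The smallest farness is 20, for H, so H has the highest closeness.

H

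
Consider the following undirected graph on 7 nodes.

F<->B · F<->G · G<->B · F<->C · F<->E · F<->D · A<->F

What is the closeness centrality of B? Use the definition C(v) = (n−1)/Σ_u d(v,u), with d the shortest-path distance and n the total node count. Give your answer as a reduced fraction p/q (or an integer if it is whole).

Distances from B: A:2, C:2, D:2, E:2, F:1, G:1. Sum = 10.
n = 7, so closeness = 6/10 = 3/5.

3/5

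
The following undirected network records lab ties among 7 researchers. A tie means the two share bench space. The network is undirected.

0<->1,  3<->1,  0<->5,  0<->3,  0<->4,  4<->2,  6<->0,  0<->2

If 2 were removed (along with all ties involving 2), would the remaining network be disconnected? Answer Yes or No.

Even without 2, every remaining node can still reach every other (the residual graph is connected), so 2 is not a cut vertex.

No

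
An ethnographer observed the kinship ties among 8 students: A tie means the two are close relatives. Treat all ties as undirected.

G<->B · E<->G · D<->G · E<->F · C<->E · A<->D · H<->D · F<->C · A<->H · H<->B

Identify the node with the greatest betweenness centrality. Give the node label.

Unnormalized betweenness of each node: A:0, B:2, C:0, D:6, E:10, F:0, G:25/2, H:3/2.
G has the largest value, 25/2, making it the main broker — the node through which the most shortest paths run.

G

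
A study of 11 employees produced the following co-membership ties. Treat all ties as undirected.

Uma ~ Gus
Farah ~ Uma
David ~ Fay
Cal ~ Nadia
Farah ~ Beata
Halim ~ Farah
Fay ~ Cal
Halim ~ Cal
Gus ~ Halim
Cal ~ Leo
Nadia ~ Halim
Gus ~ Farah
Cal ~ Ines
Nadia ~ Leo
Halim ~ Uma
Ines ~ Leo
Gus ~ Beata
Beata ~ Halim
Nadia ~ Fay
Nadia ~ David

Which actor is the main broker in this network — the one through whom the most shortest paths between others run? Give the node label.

Unnormalized betweenness of each node: Beata:0, Cal:38/3, David:0, Farah:1/3, Fay:5/6, Gus:1/3, Halim:73/3, Ines:0, Leo:5/6, Nadia:38/3, Uma:0.
Halim has the largest value, 73/3, making it the main broker — the node through which the most shortest paths run.

Halim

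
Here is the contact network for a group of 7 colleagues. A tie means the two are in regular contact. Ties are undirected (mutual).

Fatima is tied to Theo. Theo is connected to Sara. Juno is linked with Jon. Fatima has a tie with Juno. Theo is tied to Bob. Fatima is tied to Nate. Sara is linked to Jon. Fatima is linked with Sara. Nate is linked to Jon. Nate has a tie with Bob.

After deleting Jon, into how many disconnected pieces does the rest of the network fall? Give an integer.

1

Jon's neighbors (Juno, Nate, and Sara) remain reachable from one another through other ties, so the rest of the network stays in one piece.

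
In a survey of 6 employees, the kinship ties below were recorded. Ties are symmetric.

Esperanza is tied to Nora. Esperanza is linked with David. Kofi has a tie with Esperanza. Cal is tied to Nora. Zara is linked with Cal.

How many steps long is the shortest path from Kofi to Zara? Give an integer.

One shortest route is Kofi – Esperanza – Nora – Cal – Zara, which uses 4 edges, and at distance 3 from Kofi we only reach {Cal}, which does not include Zara. So d(Kofi,Zara) = 4.

4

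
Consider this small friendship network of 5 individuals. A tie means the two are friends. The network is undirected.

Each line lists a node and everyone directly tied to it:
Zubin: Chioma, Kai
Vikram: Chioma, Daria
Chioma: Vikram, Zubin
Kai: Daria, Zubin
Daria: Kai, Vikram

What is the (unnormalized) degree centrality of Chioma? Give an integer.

Chioma is directly tied to Vikram and Zubin. That is 2 neighbors, so the degree of Chioma is 2.

2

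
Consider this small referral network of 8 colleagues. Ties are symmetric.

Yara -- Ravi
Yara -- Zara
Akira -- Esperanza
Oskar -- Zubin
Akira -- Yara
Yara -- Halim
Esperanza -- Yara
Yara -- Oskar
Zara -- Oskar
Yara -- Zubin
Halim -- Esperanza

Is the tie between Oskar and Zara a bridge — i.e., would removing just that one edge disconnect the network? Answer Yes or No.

No

Even without that edge, Oskar still reaches Zara via Oskar – Yara – Zara, so the network stays connected. Not a bridge.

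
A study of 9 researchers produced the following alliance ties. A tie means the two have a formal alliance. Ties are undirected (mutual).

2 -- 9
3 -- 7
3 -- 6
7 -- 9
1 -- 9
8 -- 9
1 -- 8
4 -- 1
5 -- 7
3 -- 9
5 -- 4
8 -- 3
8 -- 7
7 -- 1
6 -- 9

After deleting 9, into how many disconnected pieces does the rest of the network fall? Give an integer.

2

Without 9, the remaining ties split the others into: {1, 3, 4, 5, 6, 7, 8}; {2}.
That's 2 separate components.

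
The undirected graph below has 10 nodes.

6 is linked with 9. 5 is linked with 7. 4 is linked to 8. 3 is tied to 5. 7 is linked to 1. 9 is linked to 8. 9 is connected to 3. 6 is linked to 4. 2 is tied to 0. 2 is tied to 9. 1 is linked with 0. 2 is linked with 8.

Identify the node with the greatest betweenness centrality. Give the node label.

Unnormalized betweenness of each node: 0:41/6, 1:23/6, 2:59/6, 3:49/6, 4:1/2, 5:31/6, 6:11/6, 7:3, 8:31/6, 9:44/3.
9 has the largest value, 44/3, making it the main broker — the node through which the most shortest paths run.

9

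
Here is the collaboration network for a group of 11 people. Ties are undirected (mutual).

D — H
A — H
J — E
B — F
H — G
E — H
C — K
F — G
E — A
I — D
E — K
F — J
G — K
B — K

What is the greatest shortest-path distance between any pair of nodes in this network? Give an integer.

Eccentricity of each node (its greatest distance to any other): A:3, B:5, C:5, D:4, E:3, F:4, G:3, H:3, I:5, J:4, K:4.
The maximum eccentricity is 5, realized for instance by the pair I–C via I – D – H – G – K – C. So the diameter is 5.

5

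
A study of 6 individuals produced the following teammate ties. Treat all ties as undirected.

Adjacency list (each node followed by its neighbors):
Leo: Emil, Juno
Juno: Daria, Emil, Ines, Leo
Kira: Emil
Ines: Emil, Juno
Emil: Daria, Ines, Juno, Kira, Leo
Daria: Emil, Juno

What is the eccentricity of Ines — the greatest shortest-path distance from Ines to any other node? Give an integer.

2

Distances from Ines: Daria:2, Emil:1, Juno:1, Kira:2, Leo:2.
The largest is 2 (to Leo, Daria, and Kira), so the eccentricity of Ines is 2.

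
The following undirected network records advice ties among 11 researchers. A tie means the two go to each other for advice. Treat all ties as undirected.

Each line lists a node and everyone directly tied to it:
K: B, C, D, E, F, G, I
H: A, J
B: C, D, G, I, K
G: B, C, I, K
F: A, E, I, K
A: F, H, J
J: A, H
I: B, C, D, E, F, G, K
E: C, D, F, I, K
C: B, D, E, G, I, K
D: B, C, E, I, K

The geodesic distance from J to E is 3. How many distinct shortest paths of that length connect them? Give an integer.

The shortest distance is 3, and the only length-3 path is J–A–F–E. So there is exactly 1 shortest path.

1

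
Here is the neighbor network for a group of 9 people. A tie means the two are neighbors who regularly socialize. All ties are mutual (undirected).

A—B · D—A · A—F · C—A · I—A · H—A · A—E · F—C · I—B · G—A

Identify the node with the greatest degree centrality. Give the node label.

Degrees — A:8, B:2, C:2, D:1, E:1, F:2, G:1, H:1, I:2.
The maximum is 8, attained only by A.

A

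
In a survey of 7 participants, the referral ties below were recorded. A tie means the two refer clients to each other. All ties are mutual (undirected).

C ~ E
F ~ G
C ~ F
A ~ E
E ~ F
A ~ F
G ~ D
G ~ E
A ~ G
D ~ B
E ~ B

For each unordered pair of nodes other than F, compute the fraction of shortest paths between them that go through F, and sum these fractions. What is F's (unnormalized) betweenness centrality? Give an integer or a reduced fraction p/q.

Pairs whose geodesics pass through F — G–C: 1/2; A–C: 1/2; C–D: 1/3.
All other pairs contribute 0.
Summing the contributions gives betweenness(F) = 4/3.

4/3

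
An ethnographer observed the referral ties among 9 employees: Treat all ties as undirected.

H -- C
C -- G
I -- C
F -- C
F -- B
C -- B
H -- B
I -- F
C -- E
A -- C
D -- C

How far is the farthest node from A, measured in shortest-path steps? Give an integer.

2

Distances from A: B:2, C:1, D:2, E:2, F:2, G:2, H:2, I:2.
The largest is 2 (to B, D, F, E, I, H, and G), so the eccentricity of A is 2.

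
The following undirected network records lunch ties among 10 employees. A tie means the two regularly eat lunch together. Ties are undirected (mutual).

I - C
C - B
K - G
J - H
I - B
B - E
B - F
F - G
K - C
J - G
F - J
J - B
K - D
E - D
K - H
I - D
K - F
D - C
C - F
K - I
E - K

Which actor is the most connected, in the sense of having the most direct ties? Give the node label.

K

Degrees — B:5, C:5, D:4, E:3, F:5, G:3, H:2, I:4, J:4, K:7.
The maximum is 7, attained only by K.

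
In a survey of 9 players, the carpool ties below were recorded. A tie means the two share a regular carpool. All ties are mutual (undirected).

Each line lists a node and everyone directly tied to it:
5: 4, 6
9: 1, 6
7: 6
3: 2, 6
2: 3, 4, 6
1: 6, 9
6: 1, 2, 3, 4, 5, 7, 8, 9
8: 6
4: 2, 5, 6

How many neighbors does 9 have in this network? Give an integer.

2

9 is directly tied to 1 and 6. That is 2 neighbors, so the degree of 9 is 2.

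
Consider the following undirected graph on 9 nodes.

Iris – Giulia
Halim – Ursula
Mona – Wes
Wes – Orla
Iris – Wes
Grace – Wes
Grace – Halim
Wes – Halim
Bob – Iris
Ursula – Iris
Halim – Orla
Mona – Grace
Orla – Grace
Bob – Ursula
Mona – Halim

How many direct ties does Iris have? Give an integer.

Iris is directly tied to Bob, Giulia, Ursula, and Wes. That is 4 neighbors, so the degree of Iris is 4.

4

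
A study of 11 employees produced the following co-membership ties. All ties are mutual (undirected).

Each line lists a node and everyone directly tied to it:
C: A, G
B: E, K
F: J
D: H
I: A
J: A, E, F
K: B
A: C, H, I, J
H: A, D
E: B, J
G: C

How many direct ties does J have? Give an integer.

3

J is directly tied to A, E, and F. That is 3 neighbors, so the degree of J is 3.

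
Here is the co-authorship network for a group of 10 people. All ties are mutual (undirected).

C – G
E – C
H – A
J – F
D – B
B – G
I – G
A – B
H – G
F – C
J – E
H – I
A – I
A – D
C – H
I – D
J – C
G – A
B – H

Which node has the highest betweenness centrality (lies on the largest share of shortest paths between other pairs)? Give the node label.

Unnormalized betweenness of each node: A:9/4, B:2, C:37/2, D:1/4, E:0, F:0, G:33/4, H:33/4, I:2, J:1/2.
C has the largest value, 37/2, making it the main broker — the node through which the most shortest paths run.

C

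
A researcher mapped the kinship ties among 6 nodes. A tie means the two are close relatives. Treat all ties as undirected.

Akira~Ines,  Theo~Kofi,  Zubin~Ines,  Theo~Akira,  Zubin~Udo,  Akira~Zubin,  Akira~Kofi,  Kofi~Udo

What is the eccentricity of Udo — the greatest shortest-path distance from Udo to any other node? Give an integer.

Distances from Udo: Akira:2, Ines:2, Kofi:1, Theo:2, Zubin:1.
The largest is 2 (to Akira, Theo, and Ines), so the eccentricity of Udo is 2.

2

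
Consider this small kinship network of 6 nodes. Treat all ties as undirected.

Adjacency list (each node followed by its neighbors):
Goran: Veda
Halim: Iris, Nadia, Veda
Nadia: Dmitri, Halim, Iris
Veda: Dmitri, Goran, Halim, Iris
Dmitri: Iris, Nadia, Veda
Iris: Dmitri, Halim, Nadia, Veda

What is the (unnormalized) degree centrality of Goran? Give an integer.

1

Goran is directly tied to Veda. That is 1 neighbor, so the degree of Goran is 1.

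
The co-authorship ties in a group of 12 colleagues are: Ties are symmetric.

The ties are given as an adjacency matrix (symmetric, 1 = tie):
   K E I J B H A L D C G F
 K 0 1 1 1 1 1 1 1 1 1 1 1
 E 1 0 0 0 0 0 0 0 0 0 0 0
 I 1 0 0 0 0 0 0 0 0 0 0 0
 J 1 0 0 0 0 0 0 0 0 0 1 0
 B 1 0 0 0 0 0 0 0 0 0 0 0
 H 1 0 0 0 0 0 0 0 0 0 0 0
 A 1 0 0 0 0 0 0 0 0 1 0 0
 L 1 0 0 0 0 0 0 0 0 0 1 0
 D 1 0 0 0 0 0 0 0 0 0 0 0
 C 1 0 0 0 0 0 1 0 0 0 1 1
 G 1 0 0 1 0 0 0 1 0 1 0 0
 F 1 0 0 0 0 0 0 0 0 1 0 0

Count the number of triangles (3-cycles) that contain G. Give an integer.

3

G's neighbors: C, J, K, and L.
Neighbor pairs that are themselves tied: G–C–K; G–J–K; G–K–L. Each forms one triangle with G, for 3 in total.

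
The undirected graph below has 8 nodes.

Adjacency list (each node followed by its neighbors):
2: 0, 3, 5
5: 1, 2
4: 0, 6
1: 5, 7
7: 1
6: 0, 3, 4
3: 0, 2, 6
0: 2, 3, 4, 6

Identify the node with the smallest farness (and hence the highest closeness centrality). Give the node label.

2

Farness (sum of distances to all others) for each node — 0:13, 1:18, 2:12, 3:14, 4:18, 5:14, 6:17, 7:24.
The smallest farness is 12, for 2, so 2 has the highest closeness.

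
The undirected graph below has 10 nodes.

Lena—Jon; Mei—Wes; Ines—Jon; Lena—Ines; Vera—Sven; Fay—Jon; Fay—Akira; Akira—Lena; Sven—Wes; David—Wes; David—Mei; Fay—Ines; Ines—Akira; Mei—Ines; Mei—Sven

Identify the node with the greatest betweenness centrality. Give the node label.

Unnormalized betweenness of each node: Akira:1/3, David:0, Fay:1/3, Ines:62/3, Jon:1/3, Lena:1/3, Mei:21, Sven:8, Vera:0, Wes:1.
Mei has the largest value, 21, making it the main broker — the node through which the most shortest paths run.

Mei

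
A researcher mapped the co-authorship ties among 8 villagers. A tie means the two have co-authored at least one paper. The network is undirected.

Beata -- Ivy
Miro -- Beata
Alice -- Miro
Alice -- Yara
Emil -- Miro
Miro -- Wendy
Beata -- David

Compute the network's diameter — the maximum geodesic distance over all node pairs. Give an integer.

Eccentricity of each node (its greatest distance to any other): Alice:3, Beata:3, David:4, Emil:3, Ivy:4, Miro:2, Wendy:3, Yara:4.
The maximum eccentricity is 4, realized for instance by the pair David–Yara via David – Beata – Miro – Alice – Yara. So the diameter is 4.

4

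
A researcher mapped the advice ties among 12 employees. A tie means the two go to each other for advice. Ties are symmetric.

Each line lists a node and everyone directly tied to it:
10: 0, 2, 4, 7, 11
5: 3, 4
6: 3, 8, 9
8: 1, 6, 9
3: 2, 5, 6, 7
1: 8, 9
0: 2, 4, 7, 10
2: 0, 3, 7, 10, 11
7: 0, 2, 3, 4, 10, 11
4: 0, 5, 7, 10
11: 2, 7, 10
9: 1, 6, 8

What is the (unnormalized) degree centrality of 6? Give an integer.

6 is directly tied to 3, 8, and 9. That is 3 neighbors, so the degree of 6 is 3.

3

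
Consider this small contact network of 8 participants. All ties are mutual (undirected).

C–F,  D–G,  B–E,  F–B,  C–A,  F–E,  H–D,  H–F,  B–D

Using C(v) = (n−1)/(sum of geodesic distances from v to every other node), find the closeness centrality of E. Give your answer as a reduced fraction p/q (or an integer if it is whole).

1/2

Distances from E: A:3, B:1, C:2, D:2, F:1, G:3, H:2. Sum = 14.
n = 8, so closeness = 7/14 = 1/2.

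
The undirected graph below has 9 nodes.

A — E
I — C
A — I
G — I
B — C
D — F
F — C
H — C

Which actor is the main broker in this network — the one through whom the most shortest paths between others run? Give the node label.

C

Unnormalized betweenness of each node: A:7, B:0, C:21, D:0, E:0, F:7, G:0, H:0, I:17.
C has the largest value, 21, making it the main broker — the node through which the most shortest paths run.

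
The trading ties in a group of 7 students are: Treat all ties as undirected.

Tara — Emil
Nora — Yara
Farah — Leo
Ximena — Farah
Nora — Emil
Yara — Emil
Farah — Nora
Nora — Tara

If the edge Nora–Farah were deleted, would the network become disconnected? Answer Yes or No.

Yes

Without the Nora–Farah edge there is no alternate route between Nora and Farah, so the network disconnects. It is a bridge.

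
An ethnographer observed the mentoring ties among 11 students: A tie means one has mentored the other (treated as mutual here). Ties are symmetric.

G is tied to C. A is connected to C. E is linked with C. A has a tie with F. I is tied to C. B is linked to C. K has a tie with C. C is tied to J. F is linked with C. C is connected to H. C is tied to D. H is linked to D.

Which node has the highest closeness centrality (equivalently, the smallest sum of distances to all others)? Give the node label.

Farness (sum of distances to all others) for each node — A:18, B:19, C:10, D:18, E:19, F:18, G:19, H:18, I:19, J:19, K:19.
The smallest farness is 10, for C, so C has the highest closeness.

C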